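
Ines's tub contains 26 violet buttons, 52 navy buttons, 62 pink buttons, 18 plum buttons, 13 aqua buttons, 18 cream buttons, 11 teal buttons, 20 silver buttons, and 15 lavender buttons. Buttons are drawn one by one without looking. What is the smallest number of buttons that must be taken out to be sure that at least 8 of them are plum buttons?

In the worst case for collecting plum buttons, every non-plum button comes out first.
There are 26 + 52 + 62 + 13 + 18 + 11 + 20 + 15 = 217 non-plum buttons altogether.
After those, each further button must be plum, so 217 + 8 = 225 draws guarantee 8 plum buttons.

225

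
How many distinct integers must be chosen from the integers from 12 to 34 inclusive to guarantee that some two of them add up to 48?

Two chosen integers sum to 48 exactly when both halves of some pair {x, 48−x} with 14 ≤ x ≤ 48−x ≤ 34 are chosen — 10 such pairs.
The remaining 3 elements (those with no distinct partner in range) can never complete a 48-sum, so the worst case takes all of them and one from each pair: 3 + 10 = 13.
The 14th integer has to be the second member of some pair, so 13 + 1 = 14.

14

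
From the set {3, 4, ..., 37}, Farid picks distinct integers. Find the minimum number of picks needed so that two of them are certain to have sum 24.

27

Two chosen integers sum to 24 exactly when both halves of some pair {x, 24−x} with 3 ≤ x ≤ 24−x ≤ 21 are chosen — 9 such pairs.
The remaining 17 elements (those with no distinct partner in range) can never complete a 24-sum, so the worst case takes all of them and one from each pair: 17 + 9 = 26.
By the pigeonhole principle, the 27th integer has to be the second member of some pair, so 26 + 1 = 27.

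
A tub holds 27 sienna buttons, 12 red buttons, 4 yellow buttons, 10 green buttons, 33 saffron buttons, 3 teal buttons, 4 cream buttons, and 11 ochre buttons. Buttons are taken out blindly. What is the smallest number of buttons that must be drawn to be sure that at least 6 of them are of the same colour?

37

Put each drawn button into a box by colour. The largest draw with every box below 6 takes min(count, 5) from each colour; colours with fewer than 5 contribute all they have.
Σ min(cᵢ, 5) = 5 + 5 + 4 + 5 + 5 + 3 + 4 + 5 = 36.
Draw number 36 + 1 = 37 must push one box to 6.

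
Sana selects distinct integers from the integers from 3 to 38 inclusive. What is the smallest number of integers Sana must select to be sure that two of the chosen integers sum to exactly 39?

20

Group the elements by complementary pair {x, 39−x}: {3,36}, {4,35}, {5,34}, …, giving 17 two-element pairs and 2 integers whose partner 39−x falls outside [3,38].
By the pigeonhole principle, treating each of those 19 groups as a pigeonhole, one can pick one integer per group — 19 integers — with no two summing to 39.
The 20th integer lands in an occupied pair, forcing a sum of 39.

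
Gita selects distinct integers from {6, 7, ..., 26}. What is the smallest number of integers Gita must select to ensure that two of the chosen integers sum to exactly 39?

15

A set avoiding the sum 39 can contain at most one of each pair {x, 39−x}, plus the 7 elements whose complement lies outside the range.
The integers 6, …, 19 (14 of them) are such a set: any two sum to at least 6+7 = 13 and at most 18+19 = 37 < 39.
Any 15th integer completes one of the 7 pairs, so 15 choices force a sum of 39.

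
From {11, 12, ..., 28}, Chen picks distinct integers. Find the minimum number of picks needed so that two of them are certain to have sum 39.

10

Group the elements by complementary pair {x, 39−x}: {11,28}, {12,27}, {13,26}, …, giving 9 two-element pairs.
By pigeonhole, treating each of those 9 groups as a pigeonhole, one can pick one integer per group — 9 integers — with no two summing to 39.
The 10th integer lands in an occupied pair, forcing a sum of 39.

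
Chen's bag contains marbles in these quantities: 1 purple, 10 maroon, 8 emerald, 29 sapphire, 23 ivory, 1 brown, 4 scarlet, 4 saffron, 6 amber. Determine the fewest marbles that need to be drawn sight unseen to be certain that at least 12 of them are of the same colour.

57

Pigeonhole: put each drawn marble into a box by colour. The largest draw with every box below 12 takes min(count, 11) from each colour; colours with fewer than 11 contribute all they have.
Σ min(cᵢ, 11) = 1 + 10 + 8 + 11 + 11 + 1 + 4 + 4 + 6 = 56.
Draw number 56 + 1 = 57 must push one box to 12.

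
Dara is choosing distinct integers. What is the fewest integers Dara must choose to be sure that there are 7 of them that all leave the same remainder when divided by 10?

The 10 residue classes mod 10 are the pigeonholes.
With 60 integers one could put 6 in each residue class and have no class reach 7.
The 61st integer pushes some class to 7, so 10·6 + 1 = 61.

61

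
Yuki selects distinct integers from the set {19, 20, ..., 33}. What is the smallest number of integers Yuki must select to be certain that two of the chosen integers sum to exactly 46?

Group the elements by complementary pair {x, 46−x}: {19,27}, {20,26}, {21,25}, …, giving 4 two-element pairs, the single value 23 (it cannot pair with itself since the integers are distinct), and 6 integers whose partner 46−x falls outside [19,33].
Treating each of those 11 groups as a pigeonhole, one can pick one integer per group — 11 integers — with no two summing to 46.
The 12th integer lands in an occupied pair, forcing a sum of 46.

12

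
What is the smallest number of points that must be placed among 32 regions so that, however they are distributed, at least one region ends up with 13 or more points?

With 384 points one could put exactly 12 in each of the 32 regions, and no region would reach 13.
By the pigeonhole principle, one more point must land in a region that already has 12, giving it 13.
So 32 × 12 + 1 = 385 points are required.

385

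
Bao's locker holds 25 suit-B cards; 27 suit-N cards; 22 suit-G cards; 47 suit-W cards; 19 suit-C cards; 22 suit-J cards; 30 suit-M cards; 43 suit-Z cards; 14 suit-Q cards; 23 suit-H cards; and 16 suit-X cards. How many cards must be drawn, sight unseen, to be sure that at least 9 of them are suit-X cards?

In the worst case for collecting suit-X cards, every non-suit-X card comes out first.
There are 25 + 27 + 22 + 47 + 19 + 22 + 30 + 43 + 14 + 23 = 272 non-suit-X cards altogether.
After those, each further card must be suit-X, so 272 + 9 = 281 draws guarantee 9 suit-X cards.

281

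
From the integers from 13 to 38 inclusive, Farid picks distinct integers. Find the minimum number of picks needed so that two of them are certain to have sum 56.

Two chosen integers sum to 56 exactly when both halves of some pair {x, 56−x} with 18 ≤ x ≤ 56−x ≤ 38 are chosen — 10 such pairs.
The remaining 6 elements (those with no distinct partner in range) can never complete a 56-sum, so the worst case takes all of them and one from each pair: 6 + 10 = 16.
By the pigeonhole principle, the 17th integer has to be the second member of some pair, so 16 + 1 = 17.

17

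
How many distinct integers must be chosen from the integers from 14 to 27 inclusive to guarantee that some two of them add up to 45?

A set avoiding the sum 45 can contain at most one of each pair {x, 45−x}, plus the 4 elements whose complement lies outside the range.
The integers 14, …, 22 (9 of them) are such a set: any two sum to at least 14+15 = 29 and at most 21+22 = 43 < 45.
Any 10th integer completes one of the 5 pairs, so 10 choices force a sum of 45.

10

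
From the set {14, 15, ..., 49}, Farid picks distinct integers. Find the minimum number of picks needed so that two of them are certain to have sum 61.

Two chosen integers sum to 61 exactly when both halves of some pair {x, 61−x} with 14 ≤ x ≤ 61−x ≤ 47 are chosen — 17 such pairs.
The remaining 2 elements (those with no distinct partner in range) can never complete a 61-sum, so the worst case takes all of them and one from each pair: 2 + 17 = 19.
The 20th integer has to be the second member of some pair, so 19 + 1 = 20.

20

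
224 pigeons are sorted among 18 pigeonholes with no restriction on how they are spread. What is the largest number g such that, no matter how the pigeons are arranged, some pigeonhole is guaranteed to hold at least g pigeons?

13

By the pigeonhole principle, the 18 pigeonholes are the holes and the 224 pigeons are the pigeons.
If every pigeonhole held at most 12 pigeons, the total would be at most 18 × 12 = 216, which is less than 224.
So some pigeonhole holds at least ⌈224/18⌉ = 13 pigeons.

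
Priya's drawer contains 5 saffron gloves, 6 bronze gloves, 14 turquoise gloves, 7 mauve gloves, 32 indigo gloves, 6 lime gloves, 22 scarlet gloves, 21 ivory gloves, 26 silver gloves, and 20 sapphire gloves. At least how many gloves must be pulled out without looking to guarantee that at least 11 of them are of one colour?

By pigeonhole, the 10 colours are the holes; the gloves drawn are the pigeons.
To avoid 11 of any one colour, the worst case takes at most 10 of each colour, or every glove of a colour that has fewer than 10.
That gives 5 + 6 + 10 + 7 + 10 + 6 + 10 + 10 + 10 + 10 = 84 gloves with no colour reaching 11.
The next glove forces some colour to 11, so 84 + 1 = 85.

85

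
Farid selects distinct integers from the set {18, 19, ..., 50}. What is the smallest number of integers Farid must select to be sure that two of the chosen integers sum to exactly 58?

23

Two chosen integers sum to 58 exactly when both halves of some pair {x, 58−x} with 18 ≤ x ≤ 58−x ≤ 40 are chosen — 11 such pairs.
The remaining 11 elements (those with no distinct partner in range) can never complete a 58-sum, so the worst case takes all of them and one from each pair: 11 + 11 = 22.
The 23rd integer has to be the second member of some pair, so 22 + 1 = 23.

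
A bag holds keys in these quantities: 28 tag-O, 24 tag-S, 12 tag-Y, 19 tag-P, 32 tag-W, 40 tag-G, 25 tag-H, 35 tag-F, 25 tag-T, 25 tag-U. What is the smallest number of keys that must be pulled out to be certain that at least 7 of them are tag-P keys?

253

In the worst case for collecting tag-P keys, every non-tag-P key comes out first.
There are 28 + 24 + 12 + 32 + 40 + 25 + 35 + 25 + 25 = 246 non-tag-P keys altogether.
After those, each further key must be tag-P, so 246 + 7 = 253 draws guarantee 7 tag-P keys.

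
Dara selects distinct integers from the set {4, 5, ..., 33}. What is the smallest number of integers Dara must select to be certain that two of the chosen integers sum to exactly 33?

Group the elements by complementary pair {x, 33−x}: {4,29}, {5,28}, {6,27}, …, giving 13 two-element pairs and 4 integers whose partner 33−x falls outside [4,33].
Treating each of those 17 groups as a pigeonhole, one can pick one integer per group — 17 integers — with no two summing to 33.
The 18th integer lands in an occupied pair, forcing a sum of 33.

18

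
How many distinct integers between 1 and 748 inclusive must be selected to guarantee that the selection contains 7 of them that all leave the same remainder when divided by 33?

199

Pigeonhole: the 33 residue classes mod 33 are the pigeonholes.
With 198 integers one could put 6 in each residue class and have no class reach 7.
The 199th integer pushes some class to 7, so 33·6 + 1 = 199.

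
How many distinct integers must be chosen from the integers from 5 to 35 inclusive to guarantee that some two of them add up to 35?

19

Group the elements by complementary pair {x, 35−x}: {5,30}, {6,29}, {7,28}, …, giving 13 two-element pairs and 5 integers whose partner 35−x falls outside [5,35].
Treating each of those 18 groups as a pigeonhole, one can pick one integer per group — 18 integers — with no two summing to 35.
The 19th integer lands in an occupied pair, forcing a sum of 35.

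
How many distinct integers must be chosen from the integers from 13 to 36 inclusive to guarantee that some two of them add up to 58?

18

A set avoiding the sum 58 can contain at most one of each pair {x, 58−x}, plus the 10 elements whose complement lies outside the range or equal to its own complement.
The integers 13, …, 29 (17 of them) are such a set: any two sum to at least 13+14 = 27 and at most 28+29 = 57 < 58.
Any 18th integer completes one of the 7 pairs, so 18 choices force a sum of 58.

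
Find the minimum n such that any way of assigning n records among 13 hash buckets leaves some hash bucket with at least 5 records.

With 52 records one could put exactly 4 in each of the 13 hash buckets, and no hash bucket would reach 5.
One more record must land in a hash bucket that already has 4, giving it 5.
So 13 × 4 + 1 = 53 records are required.

53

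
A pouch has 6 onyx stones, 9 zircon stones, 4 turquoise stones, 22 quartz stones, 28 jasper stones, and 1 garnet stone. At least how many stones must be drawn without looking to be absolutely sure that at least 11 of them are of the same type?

41

The 6 types are the holes; the stones drawn are the pigeons.
To avoid 11 of any one type, the worst case takes at most 10 of each type, or every stone of a type that has fewer than 10.
That gives 6 + 9 + 4 + 10 + 10 + 1 = 40 stones with no type reaching 11.
The next stone forces some type to 11, so 40 + 1 = 41.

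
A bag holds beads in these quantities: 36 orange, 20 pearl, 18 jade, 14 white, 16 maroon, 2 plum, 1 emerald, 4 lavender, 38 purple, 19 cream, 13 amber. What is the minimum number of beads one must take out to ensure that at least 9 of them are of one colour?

An adversary could hand out at most 8 beads per colour (plum, emerald, lavender run out sooner): 8 + 8 + 8 + 8 + 8 + 2 + 1 + 4 + 8 + 8 + 8 = 71 beads and still no colour has 9.
By pigeonhole, one more bead lands in a colour already at 8, so 72 draws are enough and 71 are not.

72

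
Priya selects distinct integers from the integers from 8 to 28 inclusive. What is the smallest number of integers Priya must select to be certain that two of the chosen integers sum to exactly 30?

Two chosen integers sum to 30 exactly when both halves of some pair {x, 30−x} with 8 ≤ x ≤ 30−x ≤ 22 are chosen — 7 such pairs.
The remaining 7 elements (those with no distinct partner in range) can never complete a 30-sum, so the worst case takes all of them and one from each pair: 7 + 7 = 14.
By the pigeonhole principle, the 15th integer has to be the second member of some pair, so 14 + 1 = 15.

15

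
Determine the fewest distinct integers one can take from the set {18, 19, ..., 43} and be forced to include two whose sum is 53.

A set avoiding the sum 53 can contain at most one of each pair {x, 53−x}, plus the 8 elements whose complement lies outside the range.
The integers 27, …, 43 (17 of them) are such a set: any two sum to at least 27+28 = 55 > 53.
By the pigeonhole principle, any 18th integer completes one of the 9 pairs, so 18 choices force a sum of 53.

18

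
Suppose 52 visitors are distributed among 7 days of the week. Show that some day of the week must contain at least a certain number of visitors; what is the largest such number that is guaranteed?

Pigeonhole: the 7 days of the week are the holes and the 52 visitors are the pigeons.
If every day of the week held at most 7 visitors, the total would be at most 7 × 7 = 49, which is less than 52.
So some day of the week holds at least ⌈52/7⌉ = 8 visitors.

8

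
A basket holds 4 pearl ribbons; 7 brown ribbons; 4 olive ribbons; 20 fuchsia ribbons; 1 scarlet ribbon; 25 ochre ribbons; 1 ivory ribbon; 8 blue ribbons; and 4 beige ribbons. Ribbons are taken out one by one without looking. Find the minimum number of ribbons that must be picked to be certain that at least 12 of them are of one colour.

52

An adversary could hand out at most 11 ribbons per colour (7 colours run out sooner): 4 + 7 + 4 + 11 + 1 + 11 + 1 + 8 + 4 = 51 ribbons and still no colour has 12.
One more ribbon lands in a colour already at 11, so 52 draws are enough and 51 are not.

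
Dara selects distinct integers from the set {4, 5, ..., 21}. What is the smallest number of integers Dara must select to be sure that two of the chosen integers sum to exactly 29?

12

Group the elements by complementary pair {x, 29−x}: {8,21}, {9,20}, {10,19}, …, giving 7 two-element pairs and 4 integers whose partner 29−x falls outside [4,21].
By the pigeonhole principle, treating each of those 11 groups as a pigeonhole, one can pick one integer per group — 11 integers — with no two summing to 29.
The 12th integer lands in an occupied pair, forcing a sum of 29.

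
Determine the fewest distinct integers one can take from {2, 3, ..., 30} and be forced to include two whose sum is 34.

A set avoiding the sum 34 can contain at most one of each pair {x, 34−x}, plus the 3 elements whose complement lies outside the range or equal to its own complement.
The integers 2, …, 17 (16 of them) are such a set: any two sum to at least 2+3 = 5 and at most 16+17 = 33 < 34.
Any 17th integer completes one of the 13 pairs, so 17 choices force a sum of 34.

17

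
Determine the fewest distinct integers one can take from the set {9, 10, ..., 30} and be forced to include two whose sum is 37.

13

A set avoiding the sum 37 can contain at most one of each pair {x, 37−x}, plus the 2 elements whose complement lies outside the range.
The integers 19, …, 30 (12 of them) are such a set: any two sum to at least 19+20 = 39 > 37.
Any 13th integer completes one of the 10 pairs, so 13 choices force a sum of 37.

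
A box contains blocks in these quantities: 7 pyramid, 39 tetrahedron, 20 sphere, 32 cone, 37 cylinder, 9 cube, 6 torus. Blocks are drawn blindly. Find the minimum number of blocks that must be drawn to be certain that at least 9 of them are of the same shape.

An adversary could hand out at most 8 blocks per shape (pyramid, torus run out sooner): 7 + 8 + 8 + 8 + 8 + 8 + 6 = 53 blocks and still no shape has 9.
One more block lands in a shape already at 8, so 54 draws are enough and 53 are not.

54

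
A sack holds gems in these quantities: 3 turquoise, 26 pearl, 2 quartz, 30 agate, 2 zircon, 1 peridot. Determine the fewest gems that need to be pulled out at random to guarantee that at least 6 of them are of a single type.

Pigeonhole: put each drawn gem into a box by type. The largest draw with every box below 6 takes min(count, 5) from each type; types with fewer than 5 contribute all they have.
Σ min(cᵢ, 5) = 3 + 5 + 2 + 5 + 2 + 1 = 18.
Draw number 18 + 1 = 19 must push one box to 6.

19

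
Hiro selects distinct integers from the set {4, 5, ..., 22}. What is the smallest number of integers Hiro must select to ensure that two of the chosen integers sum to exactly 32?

14

Two chosen integers sum to 32 exactly when both halves of some pair {x, 32−x} with 10 ≤ x ≤ 32−x ≤ 22 are chosen — 6 such pairs.
The remaining 7 elements (those with no distinct partner in range) can never complete a 32-sum, so the worst case takes all of them and one from each pair: 7 + 6 = 13.
The 14th integer has to be the second member of some pair, so 13 + 1 = 14.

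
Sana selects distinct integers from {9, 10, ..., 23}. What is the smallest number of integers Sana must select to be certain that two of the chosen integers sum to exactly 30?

10

A set avoiding the sum 30 can contain at most one of each pair {x, 30−x}, plus the 3 elements whose complement lies outside the range or equal to its own complement.
The integers 15, …, 23 (9 of them) are such a set: any two sum to at least 15+16 = 31 > 30.
Any 10th integer completes one of the 6 pairs, so 10 choices force a sum of 30.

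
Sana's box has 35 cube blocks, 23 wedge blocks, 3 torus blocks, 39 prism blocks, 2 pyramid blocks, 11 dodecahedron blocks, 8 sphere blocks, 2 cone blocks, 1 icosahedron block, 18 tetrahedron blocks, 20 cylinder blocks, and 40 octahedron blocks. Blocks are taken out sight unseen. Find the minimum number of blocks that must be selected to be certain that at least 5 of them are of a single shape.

41

Pigeonhole: put each drawn block into a box by shape. The largest draw with every box below 5 takes min(count, 4) from each shape; shapes with fewer than 4 contribute all they have.
Σ min(cᵢ, 4) = 4 + 4 + 3 + 4 + 2 + 4 + 4 + 2 + 1 + 4 + 4 + 4 = 40.
Draw number 40 + 1 = 41 must push one box to 5.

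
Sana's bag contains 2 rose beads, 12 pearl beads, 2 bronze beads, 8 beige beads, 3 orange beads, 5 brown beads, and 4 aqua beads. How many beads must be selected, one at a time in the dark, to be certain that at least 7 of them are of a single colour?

29

By pigeonhole, put each drawn bead into a box by colour. The largest draw with every box below 7 takes min(count, 6) from each colour; colours with fewer than 6 contribute all they have.
Σ min(cᵢ, 6) = 2 + 6 + 2 + 6 + 3 + 5 + 4 = 28.
Draw number 28 + 1 = 29 must push one box to 7.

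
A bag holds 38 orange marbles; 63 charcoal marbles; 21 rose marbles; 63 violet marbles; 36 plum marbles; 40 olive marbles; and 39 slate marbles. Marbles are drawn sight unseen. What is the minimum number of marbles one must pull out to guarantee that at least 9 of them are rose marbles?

In the worst case for collecting rose marbles, every non-rose marble comes out first.
There are 38 + 63 + 63 + 36 + 40 + 39 = 279 non-rose marbles altogether.
After those, each further marble must be rose, so 279 + 9 = 288 draws guarantee 9 rose marbles.

288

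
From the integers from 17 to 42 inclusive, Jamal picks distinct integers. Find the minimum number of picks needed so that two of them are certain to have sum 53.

Group the elements by complementary pair {x, 53−x}: {17,36}, {18,35}, {19,34}, …, giving 10 two-element pairs and 6 integers whose partner 53−x falls outside [17,42].
Pigeonhole: treating each of those 16 groups as a pigeonhole, one can pick one integer per group — 16 integers — with no two summing to 53.
The 17th integer lands in an occupied pair, forcing a sum of 53.

17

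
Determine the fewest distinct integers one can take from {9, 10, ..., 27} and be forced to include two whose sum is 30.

14

A set avoiding the sum 30 can contain at most one of each pair {x, 30−x}, plus the 7 elements whose complement lies outside the range or equal to its own complement.
The integers 15, …, 27 (13 of them) are such a set: any two sum to at least 15+16 = 31 > 30.
Any 14th integer completes one of the 6 pairs, so 14 choices force a sum of 30.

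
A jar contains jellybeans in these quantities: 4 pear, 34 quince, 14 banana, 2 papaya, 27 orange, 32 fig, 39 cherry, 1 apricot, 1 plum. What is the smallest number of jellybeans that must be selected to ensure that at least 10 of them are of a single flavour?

54

An adversary could hand out at most 9 jellybeans per flavour (4 flavours run out sooner): 4 + 9 + 9 + 2 + 9 + 9 + 9 + 1 + 1 = 53 jellybeans and still no flavour has 10.
Pigeonhole: one more jellybean lands in a flavour already at 9, so 54 draws are enough and 53 are not.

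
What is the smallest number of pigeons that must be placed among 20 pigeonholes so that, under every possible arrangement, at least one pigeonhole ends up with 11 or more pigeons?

201

With 200 pigeons one could put exactly 10 in each of the 20 pigeonholes, and no pigeonhole would reach 11.
One more pigeon must land in a pigeonhole that already has 10, giving it 11.
So 20 × 10 + 1 = 201 pigeons are required.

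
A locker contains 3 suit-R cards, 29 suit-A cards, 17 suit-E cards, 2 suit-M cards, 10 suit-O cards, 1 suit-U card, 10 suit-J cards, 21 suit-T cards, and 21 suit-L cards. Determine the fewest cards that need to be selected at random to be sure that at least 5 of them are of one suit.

31

An adversary could hand out at most 4 cards per suit (suit-R, suit-M, suit-U run out sooner): 3 + 4 + 4 + 2 + 4 + 1 + 4 + 4 + 4 = 30 cards and still no suit has 5.
One more card lands in a suit already at 4, so 31 draws are enough and 30 are not.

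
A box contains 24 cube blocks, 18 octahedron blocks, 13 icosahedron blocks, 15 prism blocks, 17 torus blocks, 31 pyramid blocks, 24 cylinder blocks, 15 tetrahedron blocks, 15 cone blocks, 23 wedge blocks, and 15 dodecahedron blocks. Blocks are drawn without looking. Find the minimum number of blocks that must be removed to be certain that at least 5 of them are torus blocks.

In the worst case for collecting torus blocks, every non-torus block comes out first.
There are 24 + 18 + 13 + 15 + 31 + 24 + 15 + 15 + 23 + 15 = 193 non-torus blocks altogether.
After those, each further block must be torus, so 193 + 5 = 198 draws guarantee 5 torus blocks.

198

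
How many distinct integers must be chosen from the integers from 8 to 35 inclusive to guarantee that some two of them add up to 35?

Group the elements by complementary pair {x, 35−x}: {8,27}, {9,26}, {10,25}, …, giving 10 two-element pairs and 8 integers whose partner 35−x falls outside [8,35].
Treating each of those 18 groups as a pigeonhole, one can pick one integer per group — 18 integers — with no two summing to 35.
The 19th integer lands in an occupied pair, forcing a sum of 35.

19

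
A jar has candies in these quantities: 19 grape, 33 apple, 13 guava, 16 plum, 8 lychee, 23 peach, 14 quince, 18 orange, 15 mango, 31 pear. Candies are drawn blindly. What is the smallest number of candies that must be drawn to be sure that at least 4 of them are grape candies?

175

In the worst case for collecting grape candies, every non-grape candy comes out first.
There are 33 + 13 + 16 + 8 + 23 + 14 + 18 + 15 + 31 = 171 non-grape candies altogether.
After those, each further candy must be grape, so 171 + 4 = 175 draws guarantee 4 grape candies.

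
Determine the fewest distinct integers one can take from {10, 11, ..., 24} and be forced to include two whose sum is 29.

11

Group the elements by complementary pair {x, 29−x}: {10,19}, {11,18}, {12,17}, …, giving 5 two-element pairs and 5 integers whose partner 29−x falls outside [10,24].
By the pigeonhole principle, treating each of those 10 groups as a pigeonhole, one can pick one integer per group — 10 integers — with no two summing to 29.
The 11th integer lands in an occupied pair, forcing a sum of 29.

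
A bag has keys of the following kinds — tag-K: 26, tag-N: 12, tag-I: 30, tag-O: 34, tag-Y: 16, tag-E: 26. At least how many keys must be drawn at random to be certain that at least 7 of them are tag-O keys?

In the worst case for collecting tag-O keys, every non-tag-O key comes out first.
There are 26 + 12 + 30 + 16 + 26 = 110 non-tag-O keys altogether.
After those, each further key must be tag-O, so 110 + 7 = 117 draws guarantee 7 tag-O keys.

117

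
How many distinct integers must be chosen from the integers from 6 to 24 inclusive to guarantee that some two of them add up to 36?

14

Group the elements by complementary pair {x, 36−x}: {12,24}, {13,23}, {14,22}, …, giving 6 two-element pairs; the single value 18 (it cannot pair with itself since the integers are distinct); and 6 integers whose partner 36−x falls outside [6,24].
Treating each of those 13 groups as a pigeonhole, one can pick one integer per group — 13 integers — with no two summing to 36.
The 14th integer lands in an occupied pair, forcing a sum of 36.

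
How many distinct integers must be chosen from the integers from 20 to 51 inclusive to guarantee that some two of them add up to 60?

Two chosen integers sum to 60 exactly when both halves of some pair {x, 60−x} with 20 ≤ x ≤ 60−x ≤ 40 are chosen — 10 such pairs.
The remaining 12 elements (those with no distinct partner in range) can never complete a 60-sum, so the worst case takes all of them and one from each pair: 12 + 10 = 22.
The 23rd integer has to be the second member of some pair, so 22 + 1 = 23.

23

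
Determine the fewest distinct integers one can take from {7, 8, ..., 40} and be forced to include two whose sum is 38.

A set avoiding the sum 38 can contain at most one of each pair {x, 38−x}, plus the 10 elements whose complement lies outside the range or equal to its own complement.
The integers 19, …, 40 (22 of them) are such a set: any two sum to at least 19+20 = 39 > 38.
Any 23rd integer completes one of the 12 pairs, so 23 choices force a sum of 38.

23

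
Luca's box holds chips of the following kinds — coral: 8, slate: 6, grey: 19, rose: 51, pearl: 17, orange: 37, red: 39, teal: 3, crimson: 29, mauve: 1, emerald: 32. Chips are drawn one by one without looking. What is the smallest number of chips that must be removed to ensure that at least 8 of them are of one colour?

67

By pigeonhole, the 11 colours are the holes; the chips drawn are the pigeons.
To avoid 8 of any one colour, the worst case takes at most 7 of each colour, or every chip of a colour that has fewer than 7.
That gives 7 + 6 + 7 + 7 + 7 + 7 + 7 + 3 + 7 + 1 + 7 = 66 chips with no colour reaching 8.
The next chip forces some colour to 8, so 66 + 1 = 67.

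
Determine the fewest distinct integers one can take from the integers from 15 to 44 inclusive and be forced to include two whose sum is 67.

Group the elements by complementary pair {x, 67−x}: {23,44}, {24,43}, {25,42}, …, giving 11 two-element pairs and 8 integers whose partner 67−x falls outside [15,44].
Treating each of those 19 groups as a pigeonhole, one can pick one integer per group — 19 integers — with no two summing to 67.
The 20th integer lands in an occupied pair, forcing a sum of 67.

20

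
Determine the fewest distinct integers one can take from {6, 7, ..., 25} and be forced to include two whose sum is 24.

15

Two chosen integers sum to 24 exactly when both halves of some pair {x, 24−x} with 6 ≤ x ≤ 24−x ≤ 18 are chosen — 6 such pairs.
The remaining 8 elements (those with no distinct partner in range) can never complete a 24-sum, so the worst case takes all of them and one from each pair: 8 + 6 = 14.
By pigeonhole, the 15th integer has to be the second member of some pair, so 14 + 1 = 15.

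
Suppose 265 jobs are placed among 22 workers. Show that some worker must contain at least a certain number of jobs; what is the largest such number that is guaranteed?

The 22 workers are the holes and the 265 jobs are the pigeons.
If every worker held at most 12 jobs, the total would be at most 22 × 12 = 264, which is less than 265.
So some worker holds at least ⌈265/22⌉ = 13 jobs.

13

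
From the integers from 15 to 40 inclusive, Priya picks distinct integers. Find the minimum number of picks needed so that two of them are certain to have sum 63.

18

Group the elements by complementary pair {x, 63−x}: {23,40}, {24,39}, {25,38}, …, giving 9 two-element pairs and 8 integers whose partner 63−x falls outside [15,40].
By the pigeonhole principle, treating each of those 17 groups as a pigeonhole, one can pick one integer per group — 17 integers — with no two summing to 63.
The 18th integer lands in an occupied pair, forcing a sum of 63.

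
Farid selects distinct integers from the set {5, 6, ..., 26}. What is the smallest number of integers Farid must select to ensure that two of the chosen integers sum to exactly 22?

17

A set avoiding the sum 22 can contain at most one of each pair {x, 22−x}, plus the 10 elements whose complement lies outside the range or equal to its own complement.
The integers 11, …, 26 (16 of them) are such a set: any two sum to at least 11+12 = 23 > 22.
By the pigeonhole principle, any 17th integer completes one of the 6 pairs, so 17 choices force a sum of 22.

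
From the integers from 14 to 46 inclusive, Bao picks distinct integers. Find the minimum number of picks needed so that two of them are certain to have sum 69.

22

A set avoiding the sum 69 can contain at most one of each pair {x, 69−x}, plus the 9 elements whose complement lies outside the range.
The integers 14, …, 34 (21 of them) are such a set: any two sum to at least 14+15 = 29 and at most 33+34 = 67 < 69.
Any 22nd integer completes one of the 12 pairs, so 22 choices force a sum of 69.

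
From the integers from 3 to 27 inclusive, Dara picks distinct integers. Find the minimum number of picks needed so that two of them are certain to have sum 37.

17

A set avoiding the sum 37 can contain at most one of each pair {x, 37−x}, plus the 7 elements whose complement lies outside the range.
The integers 3, …, 18 (16 of them) are such a set: any two sum to at least 3+4 = 7 and at most 17+18 = 35 < 37.
Pigeonhole: any 17th integer completes one of the 9 pairs, so 17 choices force a sum of 37.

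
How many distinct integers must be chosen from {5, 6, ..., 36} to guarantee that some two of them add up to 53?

23

A set avoiding the sum 53 can contain at most one of each pair {x, 53−x}, plus the 12 elements whose complement lies outside the range.
The integers 5, …, 26 (22 of them) are such a set: any two sum to at least 5+6 = 11 and at most 25+26 = 51 < 53.
Pigeonhole: any 23rd integer completes one of the 10 pairs, so 23 choices force a sum of 53.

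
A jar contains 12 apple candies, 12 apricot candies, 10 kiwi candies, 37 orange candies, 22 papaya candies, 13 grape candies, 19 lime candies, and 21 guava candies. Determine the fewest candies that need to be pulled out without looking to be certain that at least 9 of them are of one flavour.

65

Put each drawn candy into a box by flavour. The largest draw with every box below 9 takes min(count, 8) from each flavour.
Σ min(cᵢ, 8) = 8 + 8 + 8 + 8 + 8 + 8 + 8 + 8 = 64.
Draw number 64 + 1 = 65 must push one box to 9.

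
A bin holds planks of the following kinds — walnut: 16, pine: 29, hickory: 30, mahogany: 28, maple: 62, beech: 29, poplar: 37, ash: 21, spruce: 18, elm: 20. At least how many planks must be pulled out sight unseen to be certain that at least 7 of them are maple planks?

In the worst case for collecting maple planks, every non-maple plank comes out first.
There are 16 + 29 + 30 + 28 + 29 + 37 + 21 + 18 + 20 = 228 non-maple planks altogether.
After those, each further plank must be maple, so 228 + 7 = 235 draws guarantee 7 maple planks.

235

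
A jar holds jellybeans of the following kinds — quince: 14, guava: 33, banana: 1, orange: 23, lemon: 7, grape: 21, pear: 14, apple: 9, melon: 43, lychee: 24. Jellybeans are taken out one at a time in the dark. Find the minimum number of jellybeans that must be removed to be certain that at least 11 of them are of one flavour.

88

An adversary could hand out at most 10 jellybeans per flavour (banana, lemon, apple run out sooner): 10 + 10 + 1 + 10 + 7 + 10 + 10 + 9 + 10 + 10 = 87 jellybeans and still no flavour has 11.
By the pigeonhole principle, one more jellybean lands in a flavour already at 10, so 88 draws are enough and 87 are not.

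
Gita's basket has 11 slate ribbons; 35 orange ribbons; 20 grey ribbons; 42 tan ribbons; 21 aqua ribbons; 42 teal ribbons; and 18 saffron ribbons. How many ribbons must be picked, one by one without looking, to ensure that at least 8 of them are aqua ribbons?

In the worst case for collecting aqua ribbons, every non-aqua ribbon comes out first.
There are 11 + 35 + 20 + 42 + 42 + 18 = 168 non-aqua ribbons altogether.
After those, each further ribbon must be aqua, so 168 + 8 = 176 draws guarantee 8 aqua ribbons.

176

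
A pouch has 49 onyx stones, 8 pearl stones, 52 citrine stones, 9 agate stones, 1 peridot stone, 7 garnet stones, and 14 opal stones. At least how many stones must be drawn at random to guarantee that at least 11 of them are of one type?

56

Put each drawn stone into a box by type. The largest draw with every box below 11 takes min(count, 10) from each type; types with fewer than 10 contribute all they have.
Σ min(cᵢ, 10) = 10 + 8 + 10 + 9 + 1 + 7 + 10 = 55.
Draw number 55 + 1 = 56 must push one box to 11.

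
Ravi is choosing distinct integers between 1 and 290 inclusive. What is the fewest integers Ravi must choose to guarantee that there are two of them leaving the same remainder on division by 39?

By pigeonhole, the 39 residue classes mod 39 are the pigeonholes.
With 39 integers one could put 1 in each residue class and have no class reach 2.
The 40th integer pushes some class to 2, so 39·1 + 1 = 40.

40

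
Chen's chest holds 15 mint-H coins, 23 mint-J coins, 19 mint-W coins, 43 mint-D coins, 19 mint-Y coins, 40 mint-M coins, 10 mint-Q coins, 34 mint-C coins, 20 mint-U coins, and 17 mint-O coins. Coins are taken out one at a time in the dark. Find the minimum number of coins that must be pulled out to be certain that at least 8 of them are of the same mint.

71

An adversary could hand out at most 7 coins per mint: 7 + 7 + 7 + 7 + 7 + 7 + 7 + 7 + 7 + 7 = 70 coins and still no mint has 8.
One more coin lands in a mint already at 7, so 71 draws are enough and 70 are not.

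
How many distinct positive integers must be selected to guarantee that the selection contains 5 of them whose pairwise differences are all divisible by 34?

137

Integers whose pairwise differences are multiples of 34 are exactly those sharing a remainder mod 34. By the pigeonhole principle, the 34 residue classes mod 34 are the pigeonholes.
With 136 integers one could put 4 in each residue class and have no class reach 5.
The 137th integer pushes some class to 5, so 34·4 + 1 = 137.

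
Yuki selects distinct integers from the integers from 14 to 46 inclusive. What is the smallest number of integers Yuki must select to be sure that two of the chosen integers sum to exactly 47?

24

A set avoiding the sum 47 can contain at most one of each pair {x, 47−x}, plus the 13 elements whose complement lies outside the range.
The integers 24, …, 46 (23 of them) are such a set: any two sum to at least 24+25 = 49 > 47.
By pigeonhole, any 24th integer completes one of the 10 pairs, so 24 choices force a sum of 47.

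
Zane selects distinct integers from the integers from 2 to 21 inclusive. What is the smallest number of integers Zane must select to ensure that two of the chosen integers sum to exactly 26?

13

Two chosen integers sum to 26 exactly when both halves of some pair {x, 26−x} with 5 ≤ x ≤ 26−x ≤ 21 are chosen — 8 such pairs.
The remaining 4 elements (those with no distinct partner in range) can never complete a 26-sum, so the worst case takes all of them and one from each pair: 4 + 8 = 12.
The 13th integer has to be the second member of some pair, so 12 + 1 = 13.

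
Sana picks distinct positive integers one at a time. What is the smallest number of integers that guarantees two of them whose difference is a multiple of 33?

Integers whose pairwise differences are multiples of 33 are exactly those sharing a remainder mod 33. By pigeonhole, the 33 residue classes mod 33 are the pigeonholes.
With 33 integers one could put 1 in each residue class and have no class reach 2.
The 34th integer pushes some class to 2, so 33·1 + 1 = 34.

34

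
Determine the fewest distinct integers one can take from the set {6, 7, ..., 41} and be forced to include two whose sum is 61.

A set avoiding the sum 61 can contain at most one of each pair {x, 61−x}, plus the 14 elements whose complement lies outside the range.
The integers 6, …, 30 (25 of them) are such a set: any two sum to at least 6+7 = 13 and at most 29+30 = 59 < 61.
Pigeonhole: any 26th integer completes one of the 11 pairs, so 26 choices force a sum of 61.

26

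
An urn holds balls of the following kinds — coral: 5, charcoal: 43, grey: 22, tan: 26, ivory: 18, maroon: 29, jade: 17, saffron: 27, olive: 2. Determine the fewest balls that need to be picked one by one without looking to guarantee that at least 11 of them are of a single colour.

The 9 colours are the holes; the balls drawn are the pigeons.
To avoid 11 of any one colour, the worst case takes at most 10 of each colour, or every ball of a colour that has fewer than 10.
That gives 5 + 10 + 10 + 10 + 10 + 10 + 10 + 10 + 2 = 77 balls with no colour reaching 11.
The next ball forces some colour to 11, so 77 + 1 = 78.

78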